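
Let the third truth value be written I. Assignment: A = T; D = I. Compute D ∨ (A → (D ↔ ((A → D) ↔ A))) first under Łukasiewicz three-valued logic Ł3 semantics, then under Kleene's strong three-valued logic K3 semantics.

In Łukasiewicz three-valued logic Ł3: A → D = T → I = I
(A → D) ↔ A = I ↔ T = I
D ↔ ((A → D) ↔ A) = I ↔ I = T
A → (D ↔ ((A → D) ↔ A)) = T → T = T
D ∨ (A → (D ↔ ((A → D) ↔ A))) = I ∨ T = T
In Kleene's strong three-valued logic K3: A → D = T → I = I  [¬T ∨ I]
(A → D) ↔ A = I ↔ T = I
D ↔ ((A → D) ↔ A) = I ↔ I = I
A → (D ↔ ((A → D) ↔ A)) = T → I = I
D ∨ (A → (D ↔ ((A → D) ↔ A))) = I ∨ I = I
They differ because Łukasiewicz three-valued logic Ł3 and Kleene's strong three-valued logic K3 treat I differently under implication.

T; I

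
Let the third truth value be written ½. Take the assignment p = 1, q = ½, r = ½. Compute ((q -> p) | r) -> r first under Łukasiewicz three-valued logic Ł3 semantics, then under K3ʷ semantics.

In Łukasiewicz three-valued logic Ł3: q -> p = ½ -> 1 = 1
(q -> p) | r = 1 | ½ = 1
((q -> p) | r) -> r = 1 -> ½ = ½
In K3ʷ: q -> p = ½ -> 1 = ½  [any arg is the third value ⇒ result is the third value]
(q -> p) | r = ½ | ½ = ½
((q -> p) | r) -> r = ½ -> ½ = ½

½; ½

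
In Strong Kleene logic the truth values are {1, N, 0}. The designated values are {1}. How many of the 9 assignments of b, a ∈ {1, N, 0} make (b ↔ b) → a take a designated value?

Designated under: (b=1, a=1); (b=N, a=1); (b=0, a=1).

3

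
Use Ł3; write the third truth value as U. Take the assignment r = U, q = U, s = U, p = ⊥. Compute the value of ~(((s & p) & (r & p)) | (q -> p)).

U

s & p = U & ⊥ = ⊥
r & p = U & ⊥ = ⊥
(s & p) & (r & p) = ⊥ & ⊥ = ⊥
q -> p = U -> ⊥ = U  [min(1, 1−½+0)]
((s & p) & (r & p)) | (q -> p) = ⊥ | U = U
~(((s & p) & (r & p)) | (q -> p)) = ~U = U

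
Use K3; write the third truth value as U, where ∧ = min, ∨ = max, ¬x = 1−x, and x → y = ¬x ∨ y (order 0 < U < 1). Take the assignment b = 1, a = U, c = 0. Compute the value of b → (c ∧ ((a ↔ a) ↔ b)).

a ↔ a = U ↔ U = U
(a ↔ a) ↔ b = U ↔ 1 = U
c ∧ ((a ↔ a) ↔ b) = 0 ∧ U = 0
b → (c ∧ ((a ↔ a) ↔ b)) = 1 → 0 = 0

0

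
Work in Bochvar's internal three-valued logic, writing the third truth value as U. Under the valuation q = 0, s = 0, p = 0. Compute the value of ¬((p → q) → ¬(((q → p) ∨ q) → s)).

p → q = 0 → 0 = 1
q → p = 0 → 0 = 1
(q → p) ∨ q = 1 ∨ 0 = 1
((q → p) ∨ q) → s = 1 → 0 = 0
¬(((q → p) ∨ q) → s) = ¬0 = 1
(p → q) → ¬(((q → p) ∨ q) → s) = 1 → 1 = 1
¬((p → q) → ¬(((q → p) ∨ q) → s)) = ¬1 = 0

0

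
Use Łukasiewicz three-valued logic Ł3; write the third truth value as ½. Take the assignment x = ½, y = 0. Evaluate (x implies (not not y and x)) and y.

not y = not 0 = 1
not not y = not 1 = 0
not not y and x = 0 and ½ = 0
x implies (not not y and x) = ½ implies 0 = ½  [min(1, 1−½+0)]
(x implies (not not y and x)) and y = ½ and 0 = 0

0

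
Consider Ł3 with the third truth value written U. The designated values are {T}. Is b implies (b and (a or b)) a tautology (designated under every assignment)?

Yes

Every assignment of b, a over {T, U, F} gives a value in {T}.
In particular, with b=U, a=U: b implies (b and (a or b)) = T.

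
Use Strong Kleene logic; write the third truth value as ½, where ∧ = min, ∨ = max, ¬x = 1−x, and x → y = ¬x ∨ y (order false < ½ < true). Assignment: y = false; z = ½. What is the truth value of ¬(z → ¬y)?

¬y = ¬false = true
z → ¬y = ½ → true = true  [¬½ ∨ true]
¬(z → ¬y) = ¬true = false

false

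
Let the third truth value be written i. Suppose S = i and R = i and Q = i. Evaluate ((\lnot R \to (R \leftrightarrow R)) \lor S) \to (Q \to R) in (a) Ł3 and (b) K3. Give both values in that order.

true; i

In Ł3: \lnot R = \lnot i = i
R \leftrightarrow R = i \leftrightarrow i = true  [1 − |½−½|]
\lnot R \to (R \leftrightarrow R) = i \to true = true
(\lnot R \to (R \leftrightarrow R)) \lor S = true \lor i = true
Q \to R = i \to i = true
((\lnot R \to (R \leftrightarrow R)) \lor S) \to (Q \to R) = true \to true = true
In K3: \lnot R = \lnot i = i
R \leftrightarrow R = i \leftrightarrow i = i
\lnot R \to (R \leftrightarrow R) = i \to i = i  [\lnot i \lor i]
(\lnot R \to (R \leftrightarrow R)) \lor S = i \lor i = i
Q \to R = i \to i = i
((\lnot R \to (R \leftrightarrow R)) \lor S) \to (Q \to R) = i \to i = i
They differ because Ł3 and K3 treat i differently under implication.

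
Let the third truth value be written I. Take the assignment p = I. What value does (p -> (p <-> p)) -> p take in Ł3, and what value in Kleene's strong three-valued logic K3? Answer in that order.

In Ł3: p <-> p = I <-> I = True  [1 − |½−½|]
p -> (p <-> p) = I -> True = True
(p -> (p <-> p)) -> p = True -> I = I
In Kleene's strong three-valued logic K3: p <-> p = I <-> I = I
p -> (p <-> p) = I -> I = I
(p -> (p <-> p)) -> p = I -> I = I

I; I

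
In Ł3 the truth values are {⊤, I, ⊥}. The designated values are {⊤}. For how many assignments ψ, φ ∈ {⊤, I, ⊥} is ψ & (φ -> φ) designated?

3

Designated under: (ψ=⊤, φ=⊤); (ψ=⊤, φ=I); (ψ=⊤, φ=⊥).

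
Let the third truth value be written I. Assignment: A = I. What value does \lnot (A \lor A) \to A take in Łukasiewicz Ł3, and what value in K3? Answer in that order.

True; I

In Łukasiewicz Ł3: A \lor A = I \lor I = I
\lnot (A \lor A) = \lnot I = I
\lnot (A \lor A) \to A = I \to I = True
In K3: A \lor A = I \lor I = I
\lnot (A \lor A) = \lnot I = I
\lnot (A \lor A) \to A = I \to I = I  [\lnot I \lor I]
They differ because Łukasiewicz Ł3 and K3 treat I differently under implication.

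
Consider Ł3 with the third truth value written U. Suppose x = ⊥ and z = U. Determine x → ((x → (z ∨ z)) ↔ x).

⊤

z ∨ z = U ∨ U = U
x → (z ∨ z) = ⊥ → U = ⊤
(x → (z ∨ z)) ↔ x = ⊤ ↔ ⊥ = ⊥
x → ((x → (z ∨ z)) ↔ x) = ⊥ → ⊥ = ⊤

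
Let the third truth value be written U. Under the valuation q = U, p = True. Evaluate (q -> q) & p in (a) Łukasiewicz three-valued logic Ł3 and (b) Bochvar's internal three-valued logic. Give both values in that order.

True; U

In Łukasiewicz three-valued logic Ł3: q -> q = U -> U = True  [min(1, 1−½+½)]
(q -> q) & p = True & True = True
In Bochvar's internal three-valued logic: q -> q = U -> U = U  [any arg is the third value ⇒ result is the third value]
(q -> q) & p = U & True = U
They differ because Łukasiewicz three-valued logic Ł3 and Bochvar's internal three-valued logic treat U differently under the binary connectives.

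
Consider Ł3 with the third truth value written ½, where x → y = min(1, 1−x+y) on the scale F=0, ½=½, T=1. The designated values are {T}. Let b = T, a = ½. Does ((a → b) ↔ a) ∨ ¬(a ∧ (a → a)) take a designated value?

No

a → b = ½ → T = T  [min(1, 1−½+1)]
(a → b) ↔ a = T ↔ ½ = ½
a → a = ½ → ½ = T
a ∧ (a → a) = ½ ∧ T = ½
¬(a ∧ (a → a)) = ¬½ = ½
((a → b) ↔ a) ∨ ¬(a ∧ (a → a)) = ½ ∨ ½ = ½
½ ∉ {T}.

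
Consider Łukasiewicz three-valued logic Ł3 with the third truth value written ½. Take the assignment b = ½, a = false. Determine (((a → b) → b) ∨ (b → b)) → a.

false

a → b = false → ½ = true  [min(1, 1−0+½)]
(a → b) → b = true → ½ = ½
b → b = ½ → ½ = true
((a → b) → b) ∨ (b → b) = ½ ∨ true = true
(((a → b) → b) ∨ (b → b)) → a = true → false = false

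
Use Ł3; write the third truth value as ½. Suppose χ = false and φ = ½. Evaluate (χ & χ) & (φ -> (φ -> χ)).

χ & χ = false & false = false
φ -> χ = ½ -> false = ½  [min(1, 1−½+0)]
φ -> (φ -> χ) = ½ -> ½ = true
(χ & χ) & (φ -> (φ -> χ)) = false & true = false

false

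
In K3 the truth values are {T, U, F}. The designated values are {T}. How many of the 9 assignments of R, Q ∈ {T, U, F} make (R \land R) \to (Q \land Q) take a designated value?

Of the 9 assignments, 5 give a value in {T}.

5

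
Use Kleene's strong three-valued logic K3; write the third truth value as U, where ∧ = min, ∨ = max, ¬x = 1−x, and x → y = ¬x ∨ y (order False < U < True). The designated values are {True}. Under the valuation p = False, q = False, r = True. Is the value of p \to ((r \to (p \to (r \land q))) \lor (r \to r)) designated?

r \land q = True \land False = False
p \to (r \land q) = False \to False = True
r \to (p \to (r \land q)) = True \to True = True
r \to r = True \to True = True
(r \to (p \to (r \land q))) \lor (r \to r) = True \lor True = True
p \to ((r \to (p \to (r \land q))) \lor (r \to r)) = False \to True = True
True ∈ {True}.

Yes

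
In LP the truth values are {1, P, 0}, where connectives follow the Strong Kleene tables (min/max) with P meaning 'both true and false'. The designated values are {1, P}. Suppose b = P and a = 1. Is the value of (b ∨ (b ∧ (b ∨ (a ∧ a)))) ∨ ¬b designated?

a ∧ a = 1 ∧ 1 = 1
b ∨ (a ∧ a) = P ∨ 1 = 1
b ∧ (b ∨ (a ∧ a)) = P ∧ 1 = P
b ∨ (b ∧ (b ∨ (a ∧ a))) = P ∨ P = P
¬b = ¬P = P
(b ∨ (b ∧ (b ∨ (a ∧ a)))) ∨ ¬b = P ∨ P = P
P ∈ {1, P}.

Yes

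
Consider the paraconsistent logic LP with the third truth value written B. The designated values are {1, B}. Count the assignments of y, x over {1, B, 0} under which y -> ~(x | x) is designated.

8

Of the 9 assignments, 8 give a value in {1, B}.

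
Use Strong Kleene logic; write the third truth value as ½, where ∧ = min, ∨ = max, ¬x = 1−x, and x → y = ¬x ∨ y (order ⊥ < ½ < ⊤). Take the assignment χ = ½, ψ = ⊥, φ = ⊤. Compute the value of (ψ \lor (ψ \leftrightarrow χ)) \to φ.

ψ \leftrightarrow χ = ⊥ \leftrightarrow ½ = ½
ψ \lor (ψ \leftrightarrow χ) = ⊥ \lor ½ = ½
(ψ \lor (ψ \leftrightarrow χ)) \to φ = ½ \to ⊤ = ⊤  [\lnot ½ \lor ⊤]

⊤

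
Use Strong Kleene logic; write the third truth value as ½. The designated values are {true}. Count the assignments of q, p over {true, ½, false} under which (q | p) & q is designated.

3

Designated under: (q=true, p=true); (q=true, p=½); (q=true, p=false).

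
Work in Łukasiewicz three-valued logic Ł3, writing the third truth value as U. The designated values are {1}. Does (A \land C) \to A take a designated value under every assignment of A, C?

Yes

Every assignment of A, C over {1, U, 0} gives a value in {1}.
In particular, with A=U, C=U: (A \land C) \to A = 1.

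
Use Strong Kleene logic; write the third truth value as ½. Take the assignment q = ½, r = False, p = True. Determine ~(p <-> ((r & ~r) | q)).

~r = ~False = True
r & ~r = False & True = False
(r & ~r) | q = False | ½ = ½
p <-> ((r & ~r) | q) = True <-> ½ = ½
~(p <-> ((r & ~r) | q)) = ~½ = ½

½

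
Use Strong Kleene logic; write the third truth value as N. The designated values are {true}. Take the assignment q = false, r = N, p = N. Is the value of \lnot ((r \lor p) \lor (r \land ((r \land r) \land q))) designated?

No

r \lor p = N \lor N = N
r \land r = N \land N = N
(r \land r) \land q = N \land false = false
r \land ((r \land r) \land q) = N \land false = false
(r \lor p) \lor (r \land ((r \land r) \land q)) = N \lor false = N
\lnot ((r \lor p) \lor (r \land ((r \land r) \land q))) = \lnot N = N
N ∉ {true}.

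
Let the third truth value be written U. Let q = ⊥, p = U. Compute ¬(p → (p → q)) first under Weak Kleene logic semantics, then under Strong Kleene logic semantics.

U; U

In Weak Kleene logic: p → q = U → ⊥ = U  [any arg is the third value ⇒ result is the third value]
p → (p → q) = U → U = U
¬(p → (p → q)) = ¬U = U
In Strong Kleene logic: p → q = U → ⊥ = U  [¬U ∨ ⊥]
p → (p → q) = U → U = U
¬(p → (p → q)) = ¬U = U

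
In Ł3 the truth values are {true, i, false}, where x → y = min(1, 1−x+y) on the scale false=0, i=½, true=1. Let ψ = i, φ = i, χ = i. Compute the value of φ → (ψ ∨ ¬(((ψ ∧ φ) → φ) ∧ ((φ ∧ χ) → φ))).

true

ψ ∧ φ = i ∧ i = i
(ψ ∧ φ) → φ = i → i = true  [min(1, 1−½+½)]
φ ∧ χ = i ∧ i = i
(φ ∧ χ) → φ = i → i = true
((ψ ∧ φ) → φ) ∧ ((φ ∧ χ) → φ) = true ∧ true = true
¬(((ψ ∧ φ) → φ) ∧ ((φ ∧ χ) → φ)) = ¬true = false
ψ ∨ ¬(((ψ ∧ φ) → φ) ∧ ((φ ∧ χ) → φ)) = i ∨ false = i
φ → (ψ ∨ ¬(((ψ ∧ φ) → φ) ∧ ((φ ∧ χ) → φ))) = i → i = true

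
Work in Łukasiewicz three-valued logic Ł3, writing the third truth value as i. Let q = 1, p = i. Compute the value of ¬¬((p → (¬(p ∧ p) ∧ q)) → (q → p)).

i

p ∧ p = i ∧ i = i
¬(p ∧ p) = ¬i = i
¬(p ∧ p) ∧ q = i ∧ 1 = i
p → (¬(p ∧ p) ∧ q) = i → i = 1  [min(1, 1−½+½)]
q → p = 1 → i = i
(p → (¬(p ∧ p) ∧ q)) → (q → p) = 1 → i = i
¬((p → (¬(p ∧ p) ∧ q)) → (q → p)) = ¬i = i
¬¬((p → (¬(p ∧ p) ∧ q)) → (q → p)) = ¬i = i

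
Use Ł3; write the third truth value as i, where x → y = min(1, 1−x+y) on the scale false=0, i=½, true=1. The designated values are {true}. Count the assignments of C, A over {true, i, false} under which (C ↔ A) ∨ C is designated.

Of the 9 assignments, 5 give a value in {true}.

5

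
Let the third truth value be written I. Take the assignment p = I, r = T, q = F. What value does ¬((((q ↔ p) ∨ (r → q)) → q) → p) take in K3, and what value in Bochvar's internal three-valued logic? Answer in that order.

In K3: q ↔ p = F ↔ I = I
r → q = T → F = F
(q ↔ p) ∨ (r → q) = I ∨ F = I
((q ↔ p) ∨ (r → q)) → q = I → F = I
(((q ↔ p) ∨ (r → q)) → q) → p = I → I = I
¬((((q ↔ p) ∨ (r → q)) → q) → p) = ¬I = I
In Bochvar's internal three-valued logic: q ↔ p = F ↔ I = I
r → q = T → F = F
(q ↔ p) ∨ (r → q) = I ∨ F = I
((q ↔ p) ∨ (r → q)) → q = I → F = I
(((q ↔ p) ∨ (r → q)) → q) → p = I → I = I
¬((((q ↔ p) ∨ (r → q)) → q) → p) = ¬I = I

I; I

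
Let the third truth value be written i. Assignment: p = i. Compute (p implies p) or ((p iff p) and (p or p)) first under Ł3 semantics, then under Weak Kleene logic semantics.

In Ł3: p implies p = i implies i = ⊤  [min(1, 1−½+½)]
p iff p = i iff i = ⊤
p or p = i or i = i
(p iff p) and (p or p) = ⊤ and i = i
(p implies p) or ((p iff p) and (p or p)) = ⊤ or i = ⊤
In Weak Kleene logic: p implies p = i implies i = i  [any arg is the third value ⇒ result is the third value]
p iff p = i iff i = i
p or p = i or i = i
(p iff p) and (p or p) = i and i = i
(p implies p) or ((p iff p) and (p or p)) = i or i = i
They differ because Ł3 and Weak Kleene logic treat i differently under the binary connectives.

⊤; i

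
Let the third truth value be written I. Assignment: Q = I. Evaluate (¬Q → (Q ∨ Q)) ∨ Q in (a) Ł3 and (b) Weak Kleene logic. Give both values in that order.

In Ł3: ¬Q = ¬I = I
Q ∨ Q = I ∨ I = I
¬Q → (Q ∨ Q) = I → I = ⊤  [min(1, 1−½+½)]
(¬Q → (Q ∨ Q)) ∨ Q = ⊤ ∨ I = ⊤
In Weak Kleene logic: ¬Q = ¬I = I
Q ∨ Q = I ∨ I = I
¬Q → (Q ∨ Q) = I → I = I  [any arg is the third value ⇒ result is the third value]
(¬Q → (Q ∨ Q)) ∨ Q = I ∨ I = I
They differ because Ł3 and Weak Kleene logic treat I differently under the binary connectives.

⊤; I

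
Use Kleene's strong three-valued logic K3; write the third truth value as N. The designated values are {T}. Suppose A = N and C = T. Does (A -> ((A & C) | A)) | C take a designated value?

A & C = N & T = N
(A & C) | A = N | N = N
A -> ((A & C) | A) = N -> N = N  [~N | N]
(A -> ((A & C) | A)) | C = N | T = T
T ∈ {T}.

Yes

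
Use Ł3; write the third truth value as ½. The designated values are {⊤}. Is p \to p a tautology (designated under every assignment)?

Yes

Every assignment of p over {⊤, ½, ⊥} gives a value in {⊤}.
In particular, with p=½: p \to p = ⊤.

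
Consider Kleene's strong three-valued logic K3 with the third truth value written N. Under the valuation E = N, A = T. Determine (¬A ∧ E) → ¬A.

¬A = ¬T = F
¬A ∧ E = F ∧ N = F
¬A = ¬T = F
(¬A ∧ E) → ¬A = F → F = T

T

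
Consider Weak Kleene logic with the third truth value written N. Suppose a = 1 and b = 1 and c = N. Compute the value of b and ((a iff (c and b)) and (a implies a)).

c and b = N and 1 = N
a iff (c and b) = 1 iff N = N
a implies a = 1 implies 1 = 1
(a iff (c and b)) and (a implies a) = N and 1 = N
b and ((a iff (c and b)) and (a implies a)) = 1 and N = N

N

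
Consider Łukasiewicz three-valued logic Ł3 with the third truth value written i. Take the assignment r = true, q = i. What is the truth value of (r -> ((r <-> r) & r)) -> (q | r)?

true

r <-> r = true <-> true = true
(r <-> r) & r = true & true = true
r -> ((r <-> r) & r) = true -> true = true
q | r = i | true = true
(r -> ((r <-> r) & r)) -> (q | r) = true -> true = true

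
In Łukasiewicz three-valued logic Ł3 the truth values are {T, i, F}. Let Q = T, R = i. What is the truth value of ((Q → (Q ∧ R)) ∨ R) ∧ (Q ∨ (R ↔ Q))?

Q ∧ R = T ∧ i = i
Q → (Q ∧ R) = T → i = i  [min(1, 1−1+½)]
(Q → (Q ∧ R)) ∨ R = i ∨ i = i
R ↔ Q = i ↔ T = i
Q ∨ (R ↔ Q) = T ∨ i = T
((Q → (Q ∧ R)) ∨ R) ∧ (Q ∨ (R ↔ Q)) = i ∧ T = i

i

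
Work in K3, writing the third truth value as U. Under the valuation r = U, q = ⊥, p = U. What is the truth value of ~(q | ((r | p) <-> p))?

r | p = U | U = U
(r | p) <-> p = U <-> U = U
q | ((r | p) <-> p) = ⊥ | U = U
~(q | ((r | p) <-> p)) = ~U = U

U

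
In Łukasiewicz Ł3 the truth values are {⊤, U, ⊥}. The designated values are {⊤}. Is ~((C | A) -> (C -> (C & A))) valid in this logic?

Countermodel: C=⊤, A=⊤ gives ⊥, which is not designated.

No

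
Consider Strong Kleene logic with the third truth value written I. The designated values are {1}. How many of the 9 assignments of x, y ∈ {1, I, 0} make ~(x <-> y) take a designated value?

2

Designated under: (x=1, y=0); (x=0, y=1).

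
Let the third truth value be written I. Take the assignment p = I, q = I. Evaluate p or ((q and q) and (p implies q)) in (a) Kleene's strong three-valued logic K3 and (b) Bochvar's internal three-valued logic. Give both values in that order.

I; I

In Kleene's strong three-valued logic K3: q and q = I and I = I
p implies q = I implies I = I
(q and q) and (p implies q) = I and I = I
p or ((q and q) and (p implies q)) = I or I = I
In Bochvar's internal three-valued logic: q and q = I and I = I
p implies q = I implies I = I
(q and q) and (p implies q) = I and I = I
p or ((q and q) and (p implies q)) = I or I = I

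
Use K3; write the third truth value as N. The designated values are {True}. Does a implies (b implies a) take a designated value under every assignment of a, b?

Countermodel: a=N, b=True gives N, which is not designated.

No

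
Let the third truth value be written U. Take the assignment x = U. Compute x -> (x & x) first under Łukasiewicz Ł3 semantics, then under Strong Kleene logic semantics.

In Łukasiewicz Ł3: x & x = U & U = U
x -> (x & x) = U -> U = T  [min(1, 1−½+½)]
In Strong Kleene logic: x & x = U & U = U
x -> (x & x) = U -> U = U  [~U | U]
They differ because Łukasiewicz Ł3 and Strong Kleene logic treat U differently under implication.

T; U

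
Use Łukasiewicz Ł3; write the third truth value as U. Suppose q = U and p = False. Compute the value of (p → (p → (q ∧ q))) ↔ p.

q ∧ q = U ∧ U = U
p → (q ∧ q) = False → U = True  [min(1, 1−0+½)]
p → (p → (q ∧ q)) = False → True = True
(p → (p → (q ∧ q))) ↔ p = True ↔ False = False

False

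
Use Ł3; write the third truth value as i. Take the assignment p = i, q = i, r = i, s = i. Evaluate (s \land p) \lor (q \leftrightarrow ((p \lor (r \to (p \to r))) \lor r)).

i

s \land p = i \land i = i
p \to r = i \to i = true  [min(1, 1−½+½)]
r \to (p \to r) = i \to true = true
p \lor (r \to (p \to r)) = i \lor true = true
(p \lor (r \to (p \to r))) \lor r = true \lor i = true
q \leftrightarrow ((p \lor (r \to (p \to r))) \lor r) = i \leftrightarrow true = i
(s \land p) \lor (q \leftrightarrow ((p \lor (r \to (p \to r))) \lor r)) = i \lor i = i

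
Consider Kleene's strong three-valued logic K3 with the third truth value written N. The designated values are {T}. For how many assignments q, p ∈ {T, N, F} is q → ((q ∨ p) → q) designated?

6

Of the 9 assignments, 6 give a value in {T}.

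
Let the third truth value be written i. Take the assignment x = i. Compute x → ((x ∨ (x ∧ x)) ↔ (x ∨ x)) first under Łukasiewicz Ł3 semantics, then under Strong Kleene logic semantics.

True; i

In Łukasiewicz Ł3: x ∧ x = i ∧ i = i
x ∨ (x ∧ x) = i ∨ i = i
x ∨ x = i ∨ i = i
(x ∨ (x ∧ x)) ↔ (x ∨ x) = i ↔ i = True  [1 − |½−½|]
x → ((x ∨ (x ∧ x)) ↔ (x ∨ x)) = i → True = True
In Strong Kleene logic: x ∧ x = i ∧ i = i
x ∨ (x ∧ x) = i ∨ i = i
x ∨ x = i ∨ i = i
(x ∨ (x ∧ x)) ↔ (x ∨ x) = i ↔ i = i
x → ((x ∨ (x ∧ x)) ↔ (x ∨ x)) = i → i = i  [¬i ∨ i]
They differ because Łukasiewicz Ł3 and Strong Kleene logic treat i differently under implication.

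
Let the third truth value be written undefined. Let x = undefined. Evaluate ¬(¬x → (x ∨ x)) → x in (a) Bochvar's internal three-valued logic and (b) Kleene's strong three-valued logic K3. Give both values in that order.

In Bochvar's internal three-valued logic: ¬x = ¬undefined = undefined
x ∨ x = undefined ∨ undefined = undefined
¬x → (x ∨ x) = undefined → undefined = undefined  [any arg is the third value ⇒ result is the third value]
¬(¬x → (x ∨ x)) = ¬undefined = undefined
¬(¬x → (x ∨ x)) → x = undefined → undefined = undefined
In Kleene's strong three-valued logic K3: ¬x = ¬undefined = undefined
x ∨ x = undefined ∨ undefined = undefined
¬x → (x ∨ x) = undefined → undefined = undefined
¬(¬x → (x ∨ x)) = ¬undefined = undefined
¬(¬x → (x ∨ x)) → x = undefined → undefined = undefined

undefined; undefined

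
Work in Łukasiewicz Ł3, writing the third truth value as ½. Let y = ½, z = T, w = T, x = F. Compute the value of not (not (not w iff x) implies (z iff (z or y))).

not w = not T = F
not w iff x = F iff F = T
not (not w iff x) = not T = F
z or y = T or ½ = T
z iff (z or y) = T iff T = T
not (not w iff x) implies (z iff (z or y)) = F implies T = T
not (not (not w iff x) implies (z iff (z or y))) = not T = F

F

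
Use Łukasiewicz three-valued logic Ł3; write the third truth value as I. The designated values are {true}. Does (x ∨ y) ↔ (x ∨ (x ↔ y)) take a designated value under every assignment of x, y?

No

Countermodel: x=I, y=true gives I, which is not designated.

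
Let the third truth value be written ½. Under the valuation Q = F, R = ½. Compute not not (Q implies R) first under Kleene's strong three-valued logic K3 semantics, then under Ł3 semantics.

In Kleene's strong three-valued logic K3: Q implies R = F implies ½ = T  [not F or ½]
not (Q implies R) = not T = F
not not (Q implies R) = not F = T
In Ł3: Q implies R = F implies ½ = T  [min(1, 1−0+½)]
not (Q implies R) = not T = F
not not (Q implies R) = not F = T

T; T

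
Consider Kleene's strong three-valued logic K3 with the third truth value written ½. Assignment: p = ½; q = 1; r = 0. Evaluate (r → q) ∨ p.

r → q = 0 → 1 = 1
(r → q) ∨ p = 1 ∨ ½ = 1

1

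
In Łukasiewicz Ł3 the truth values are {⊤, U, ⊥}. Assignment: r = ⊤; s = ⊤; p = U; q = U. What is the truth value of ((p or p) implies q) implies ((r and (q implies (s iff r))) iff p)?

p or p = U or U = U
(p or p) implies q = U implies U = ⊤  [min(1, 1−½+½)]
s iff r = ⊤ iff ⊤ = ⊤
q implies (s iff r) = U implies ⊤ = ⊤
r and (q implies (s iff r)) = ⊤ and ⊤ = ⊤
(r and (q implies (s iff r))) iff p = ⊤ iff U = U
((p or p) implies q) implies ((r and (q implies (s iff r))) iff p) = ⊤ implies U = U

U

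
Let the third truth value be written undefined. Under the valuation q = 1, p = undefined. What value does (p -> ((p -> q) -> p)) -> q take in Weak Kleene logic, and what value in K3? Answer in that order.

undefined; 1

In Weak Kleene logic: p -> q = undefined -> 1 = undefined  [any arg is the third value ⇒ result is the third value]
(p -> q) -> p = undefined -> undefined = undefined
p -> ((p -> q) -> p) = undefined -> undefined = undefined
(p -> ((p -> q) -> p)) -> q = undefined -> 1 = undefined
In K3: p -> q = undefined -> 1 = 1  [~undefined | 1]
(p -> q) -> p = 1 -> undefined = undefined
p -> ((p -> q) -> p) = undefined -> undefined = undefined
(p -> ((p -> q) -> p)) -> q = undefined -> 1 = 1
They differ because Weak Kleene logic and K3 treat undefined differently under the binary connectives.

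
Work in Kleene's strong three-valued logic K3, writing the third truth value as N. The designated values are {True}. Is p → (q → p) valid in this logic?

Countermodel: p=N, q=True gives N, which is not designated.

No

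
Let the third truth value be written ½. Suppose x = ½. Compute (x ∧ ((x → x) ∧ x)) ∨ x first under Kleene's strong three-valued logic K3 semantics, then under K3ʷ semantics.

½; ½

In Kleene's strong three-valued logic K3: x → x = ½ → ½ = ½
(x → x) ∧ x = ½ ∧ ½ = ½
x ∧ ((x → x) ∧ x) = ½ ∧ ½ = ½
(x ∧ ((x → x) ∧ x)) ∨ x = ½ ∨ ½ = ½
In K3ʷ: x → x = ½ → ½ = ½  [any arg is the third value ⇒ result is the third value]
(x → x) ∧ x = ½ ∧ ½ = ½
x ∧ ((x → x) ∧ x) = ½ ∧ ½ = ½
(x ∧ ((x → x) ∧ x)) ∨ x = ½ ∨ ½ = ½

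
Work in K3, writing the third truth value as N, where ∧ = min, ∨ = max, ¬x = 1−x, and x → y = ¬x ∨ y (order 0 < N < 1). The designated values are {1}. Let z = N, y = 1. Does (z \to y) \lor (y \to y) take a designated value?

Yes

z \to y = N \to 1 = 1  [\lnot N \lor 1]
y \to y = 1 \to 1 = 1
(z \to y) \lor (y \to y) = 1 \lor 1 = 1
1 ∈ {1}.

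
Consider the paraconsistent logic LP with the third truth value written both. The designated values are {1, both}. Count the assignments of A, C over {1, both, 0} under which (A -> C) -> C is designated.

Of the 9 assignments, 8 give a value in {1, both}.

8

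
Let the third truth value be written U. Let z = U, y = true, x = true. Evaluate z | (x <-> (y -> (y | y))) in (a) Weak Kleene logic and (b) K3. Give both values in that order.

U; true

In Weak Kleene logic: y | y = true | true = true
y -> (y | y) = true -> true = true
x <-> (y -> (y | y)) = true <-> true = true
z | (x <-> (y -> (y | y))) = U | true = U
In K3: y | y = true | true = true
y -> (y | y) = true -> true = true
x <-> (y -> (y | y)) = true <-> true = true
z | (x <-> (y -> (y | y))) = U | true = true
They differ because Weak Kleene logic and K3 treat U differently under the binary connectives.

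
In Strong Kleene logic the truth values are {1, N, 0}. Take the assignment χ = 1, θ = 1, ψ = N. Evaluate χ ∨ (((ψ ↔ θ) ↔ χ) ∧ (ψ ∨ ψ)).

ψ ↔ θ = N ↔ 1 = N
(ψ ↔ θ) ↔ χ = N ↔ 1 = N
ψ ∨ ψ = N ∨ N = N
((ψ ↔ θ) ↔ χ) ∧ (ψ ∨ ψ) = N ∧ N = N
χ ∨ (((ψ ↔ θ) ↔ χ) ∧ (ψ ∨ ψ)) = 1 ∨ N = 1

1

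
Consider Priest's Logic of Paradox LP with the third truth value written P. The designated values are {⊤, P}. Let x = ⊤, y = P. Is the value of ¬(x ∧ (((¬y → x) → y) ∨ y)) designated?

Yes

¬y = ¬P = P
¬y → x = P → ⊤ = ⊤
(¬y → x) → y = ⊤ → P = P
((¬y → x) → y) ∨ y = P ∨ P = P
x ∧ (((¬y → x) → y) ∨ y) = ⊤ ∧ P = P
¬(x ∧ (((¬y → x) → y) ∨ y)) = ¬P = P
P ∈ {⊤, P}.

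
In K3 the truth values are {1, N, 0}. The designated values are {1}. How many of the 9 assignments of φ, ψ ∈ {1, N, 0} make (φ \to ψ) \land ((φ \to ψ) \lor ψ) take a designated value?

Of the 9 assignments, 5 give a value in {1}.

5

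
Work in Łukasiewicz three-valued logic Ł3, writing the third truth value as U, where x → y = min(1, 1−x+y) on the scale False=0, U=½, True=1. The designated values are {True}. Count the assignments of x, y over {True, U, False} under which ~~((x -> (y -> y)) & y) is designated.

Designated under: (x=True, y=True); (x=U, y=True); (x=False, y=True).

3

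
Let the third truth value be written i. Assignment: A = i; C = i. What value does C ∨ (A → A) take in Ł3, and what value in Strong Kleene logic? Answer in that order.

true; i

In Ł3: A → A = i → i = true  [min(1, 1−½+½)]
C ∨ (A → A) = i ∨ true = true
In Strong Kleene logic: A → A = i → i = i  [¬i ∨ i]
C ∨ (A → A) = i ∨ i = i
They differ because Ł3 and Strong Kleene logic treat i differently under implication.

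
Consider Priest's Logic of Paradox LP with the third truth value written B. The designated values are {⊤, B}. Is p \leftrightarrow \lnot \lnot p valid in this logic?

Every assignment of p over {⊤, B, ⊥} gives a value in {⊤, B}.
In particular, with p=B: p \leftrightarrow \lnot \lnot p = B.

Yes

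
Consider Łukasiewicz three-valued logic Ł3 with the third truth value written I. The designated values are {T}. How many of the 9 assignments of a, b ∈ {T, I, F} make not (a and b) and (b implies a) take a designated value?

3

Designated under: (a=T, b=F); (a=I, b=F); (a=F, b=F).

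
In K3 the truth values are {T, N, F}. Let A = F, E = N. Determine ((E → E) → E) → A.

E → E = N → N = N  [¬N ∨ N]
(E → E) → E = N → N = N
((E → E) → E) → A = N → F = N

N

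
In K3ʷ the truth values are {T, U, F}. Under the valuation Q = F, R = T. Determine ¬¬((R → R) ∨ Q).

R → R = T → T = T
(R → R) ∨ Q = T ∨ F = T
¬((R → R) ∨ Q) = ¬T = F
¬¬((R → R) ∨ Q) = ¬F = T

T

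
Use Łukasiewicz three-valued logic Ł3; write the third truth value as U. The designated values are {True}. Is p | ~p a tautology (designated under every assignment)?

Countermodel: p=U gives U, which is not designated.

No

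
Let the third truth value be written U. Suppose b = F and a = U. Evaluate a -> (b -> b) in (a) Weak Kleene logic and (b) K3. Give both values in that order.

In Weak Kleene logic: b -> b = F -> F = T
a -> (b -> b) = U -> T = U  [any arg is the third value ⇒ result is the third value]
In K3: b -> b = F -> F = T
a -> (b -> b) = U -> T = T
They differ because Weak Kleene logic and K3 treat U differently under the binary connectives.

U; T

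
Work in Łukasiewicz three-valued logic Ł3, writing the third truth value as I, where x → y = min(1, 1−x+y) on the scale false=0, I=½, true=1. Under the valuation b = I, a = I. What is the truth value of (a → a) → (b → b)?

true

a → a = I → I = true  [min(1, 1−½+½)]
b → b = I → I = true
(a → a) → (b → b) = true → true = true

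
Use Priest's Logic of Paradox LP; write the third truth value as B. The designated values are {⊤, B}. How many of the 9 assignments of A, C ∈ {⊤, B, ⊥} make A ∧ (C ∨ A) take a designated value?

6

Of the 9 assignments, 6 give a value in {⊤, B}.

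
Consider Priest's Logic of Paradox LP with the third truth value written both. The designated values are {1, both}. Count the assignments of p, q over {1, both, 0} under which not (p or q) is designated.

Designated under: (p=both, q=both); (p=both, q=0); (p=0, q=both); (p=0, q=0).

4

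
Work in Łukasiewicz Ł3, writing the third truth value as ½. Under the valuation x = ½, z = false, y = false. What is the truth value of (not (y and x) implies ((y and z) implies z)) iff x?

y and x = false and ½ = false
not (y and x) = not false = true
y and z = false and false = false
(y and z) implies z = false implies false = true
not (y and x) implies ((y and z) implies z) = true implies true = true
(not (y and x) implies ((y and z) implies z)) iff x = true iff ½ = ½  [1 − |1−½|]

½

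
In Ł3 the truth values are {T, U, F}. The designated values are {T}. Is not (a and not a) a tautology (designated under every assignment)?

No

Countermodel: a=U gives U, which is not designated.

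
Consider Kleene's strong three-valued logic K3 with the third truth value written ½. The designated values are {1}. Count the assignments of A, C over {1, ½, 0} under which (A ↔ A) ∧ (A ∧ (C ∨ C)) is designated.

1

Designated under: (A=1, C=1).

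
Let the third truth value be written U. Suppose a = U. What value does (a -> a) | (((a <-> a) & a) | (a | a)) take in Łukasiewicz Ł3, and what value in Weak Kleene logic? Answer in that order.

In Łukasiewicz Ł3: a -> a = U -> U = T  [min(1, 1−½+½)]
a <-> a = U <-> U = T
(a <-> a) & a = T & U = U
a | a = U | U = U
((a <-> a) & a) | (a | a) = U | U = U
(a -> a) | (((a <-> a) & a) | (a | a)) = T | U = T
In Weak Kleene logic: a -> a = U -> U = U  [any arg is the third value ⇒ result is the third value]
a <-> a = U <-> U = U
(a <-> a) & a = U & U = U
a | a = U | U = U
((a <-> a) & a) | (a | a) = U | U = U
(a -> a) | (((a <-> a) & a) | (a | a)) = U | U = U
They differ because Łukasiewicz Ł3 and Weak Kleene logic treat U differently under the binary connectives.

T; U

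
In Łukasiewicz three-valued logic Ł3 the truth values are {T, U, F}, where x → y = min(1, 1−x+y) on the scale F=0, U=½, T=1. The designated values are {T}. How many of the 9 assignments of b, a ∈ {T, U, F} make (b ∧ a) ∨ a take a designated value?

3

Designated under: (b=T, a=T); (b=U, a=T); (b=F, a=T).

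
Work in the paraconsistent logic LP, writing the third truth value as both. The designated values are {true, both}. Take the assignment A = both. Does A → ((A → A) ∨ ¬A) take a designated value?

A → A = both → both = both  [¬both ∨ both]
¬A = ¬both = both
(A → A) ∨ ¬A = both ∨ both = both
A → ((A → A) ∨ ¬A) = both → both = both
both ∈ {true, both}.

Yes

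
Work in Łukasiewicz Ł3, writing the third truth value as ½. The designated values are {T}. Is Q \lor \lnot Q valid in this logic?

Countermodel: Q=½ gives ½, which is not designated.

No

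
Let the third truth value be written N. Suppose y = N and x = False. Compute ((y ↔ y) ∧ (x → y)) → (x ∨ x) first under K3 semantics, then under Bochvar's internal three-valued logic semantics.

In K3: y ↔ y = N ↔ N = N
x → y = False → N = True  [¬False ∨ N]
(y ↔ y) ∧ (x → y) = N ∧ True = N
x ∨ x = False ∨ False = False
((y ↔ y) ∧ (x → y)) → (x ∨ x) = N → False = N
In Bochvar's internal three-valued logic: y ↔ y = N ↔ N = N
x → y = False → N = N  [any arg is the third value ⇒ result is the third value]
(y ↔ y) ∧ (x → y) = N ∧ N = N
x ∨ x = False ∨ False = False
((y ↔ y) ∧ (x → y)) → (x ∨ x) = N → False = N

N; N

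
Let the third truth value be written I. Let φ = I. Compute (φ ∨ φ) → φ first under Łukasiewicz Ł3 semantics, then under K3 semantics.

In Łukasiewicz Ł3: φ ∨ φ = I ∨ I = I
(φ ∨ φ) → φ = I → I = T  [min(1, 1−½+½)]
In K3: φ ∨ φ = I ∨ I = I
(φ ∨ φ) → φ = I → I = I
They differ because Łukasiewicz Ł3 and K3 treat I differently under implication.

T; I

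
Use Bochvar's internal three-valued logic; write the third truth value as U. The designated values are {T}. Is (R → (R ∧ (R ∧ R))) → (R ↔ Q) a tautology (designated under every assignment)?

No

Countermodel: R=T, Q=U gives U, which is not designated.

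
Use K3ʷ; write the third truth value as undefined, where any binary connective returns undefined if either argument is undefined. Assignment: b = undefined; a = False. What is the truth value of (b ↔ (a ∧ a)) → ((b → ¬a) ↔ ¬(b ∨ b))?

a ∧ a = False ∧ False = False
b ↔ (a ∧ a) = undefined ↔ False = undefined
¬a = ¬False = True
b → ¬a = undefined → True = undefined  [any arg is the third value ⇒ result is the third value]
b ∨ b = undefined ∨ undefined = undefined
¬(b ∨ b) = ¬undefined = undefined
(b → ¬a) ↔ ¬(b ∨ b) = undefined ↔ undefined = undefined
(b ↔ (a ∧ a)) → ((b → ¬a) ↔ ¬(b ∨ b)) = undefined → undefined = undefined

undefined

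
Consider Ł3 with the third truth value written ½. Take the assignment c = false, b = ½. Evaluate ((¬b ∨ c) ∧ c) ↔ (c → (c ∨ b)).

¬b = ¬½ = ½
¬b ∨ c = ½ ∨ false = ½
(¬b ∨ c) ∧ c = ½ ∧ false = false
c ∨ b = false ∨ ½ = ½
c → (c ∨ b) = false → ½ = true  [min(1, 1−0+½)]
((¬b ∨ c) ∧ c) ↔ (c → (c ∨ b)) = false ↔ true = false

false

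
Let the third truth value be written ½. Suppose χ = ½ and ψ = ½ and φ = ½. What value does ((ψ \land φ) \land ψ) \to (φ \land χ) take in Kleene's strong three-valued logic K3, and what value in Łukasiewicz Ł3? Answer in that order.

In Kleene's strong three-valued logic K3: ψ \land φ = ½ \land ½ = ½
(ψ \land φ) \land ψ = ½ \land ½ = ½
φ \land χ = ½ \land ½ = ½
((ψ \land φ) \land ψ) \to (φ \land χ) = ½ \to ½ = ½  [\lnot ½ \lor ½]
In Łukasiewicz Ł3: ψ \land φ = ½ \land ½ = ½
(ψ \land φ) \land ψ = ½ \land ½ = ½
φ \land χ = ½ \land ½ = ½
((ψ \land φ) \land ψ) \to (φ \land χ) = ½ \to ½ = ⊤  [min(1, 1−½+½)]
They differ because Kleene's strong three-valued logic K3 and Łukasiewicz Ł3 treat ½ differently under implication.

½; ⊤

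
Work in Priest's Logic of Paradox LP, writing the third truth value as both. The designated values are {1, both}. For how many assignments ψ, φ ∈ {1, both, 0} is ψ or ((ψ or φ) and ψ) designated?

Of the 9 assignments, 6 give a value in {1, both}.

6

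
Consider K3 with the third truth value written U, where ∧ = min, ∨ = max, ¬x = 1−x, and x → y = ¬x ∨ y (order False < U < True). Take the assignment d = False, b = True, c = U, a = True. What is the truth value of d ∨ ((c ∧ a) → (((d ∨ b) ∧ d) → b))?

True

c ∧ a = U ∧ True = U
d ∨ b = False ∨ True = True
(d ∨ b) ∧ d = True ∧ False = False
((d ∨ b) ∧ d) → b = False → True = True
(c ∧ a) → (((d ∨ b) ∧ d) → b) = U → True = True
d ∨ ((c ∧ a) → (((d ∨ b) ∧ d) → b)) = False ∨ True = True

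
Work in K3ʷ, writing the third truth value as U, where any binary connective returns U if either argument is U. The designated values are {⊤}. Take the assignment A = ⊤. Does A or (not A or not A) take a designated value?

not A = not ⊤ = ⊥
not A = not ⊤ = ⊥
not A or not A = ⊥ or ⊥ = ⊥
A or (not A or not A) = ⊤ or ⊥ = ⊤
⊤ ∈ {⊤}.

Yes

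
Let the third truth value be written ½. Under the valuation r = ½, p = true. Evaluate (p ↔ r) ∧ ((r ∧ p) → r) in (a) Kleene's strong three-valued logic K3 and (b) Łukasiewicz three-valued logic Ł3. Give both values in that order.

½; ½

In Kleene's strong three-valued logic K3: p ↔ r = true ↔ ½ = ½
r ∧ p = ½ ∧ true = ½
(r ∧ p) → r = ½ → ½ = ½  [¬½ ∨ ½]
(p ↔ r) ∧ ((r ∧ p) → r) = ½ ∧ ½ = ½
In Łukasiewicz three-valued logic Ł3: p ↔ r = true ↔ ½ = ½  [1 − |1−½|]
r ∧ p = ½ ∧ true = ½
(r ∧ p) → r = ½ → ½ = true
(p ↔ r) ∧ ((r ∧ p) → r) = ½ ∧ true = ½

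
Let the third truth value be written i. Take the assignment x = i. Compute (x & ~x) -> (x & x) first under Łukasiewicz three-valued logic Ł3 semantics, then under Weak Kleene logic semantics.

In Łukasiewicz three-valued logic Ł3: ~x = ~i = i
x & ~x = i & i = i
x & x = i & i = i
(x & ~x) -> (x & x) = i -> i = T
In Weak Kleene logic: ~x = ~i = i
x & ~x = i & i = i
x & x = i & i = i
(x & ~x) -> (x & x) = i -> i = i  [any arg is the third value ⇒ result is the third value]
They differ because Łukasiewicz three-valued logic Ł3 and Weak Kleene logic treat i differently under the binary connectives.

T; i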